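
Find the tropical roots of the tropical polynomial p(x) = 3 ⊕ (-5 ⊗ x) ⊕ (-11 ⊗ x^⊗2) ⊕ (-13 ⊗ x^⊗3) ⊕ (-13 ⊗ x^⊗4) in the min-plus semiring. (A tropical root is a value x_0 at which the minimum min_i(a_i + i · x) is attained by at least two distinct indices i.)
Roots: {0, 2, 6, 8}

Each tropical root is a break point of the lower envelope of the lines y = a_i + i · x (there are 5 lines, with slopes 0, 1, ..., 4). Only the lines that attain the minimum somewhere contribute to roots; other lines are dominated. Here the surviving (envelope) indices are i = 4, i = 3, i = 2, i = 1, i = 0.
Intersections between consecutive envelope lines give the roots: for adjacent envelope indices i < j the intersection is x = (a_i − a_j) / (j − i). Reading off the sorted break points: {0, 2, 6, 8}.
Verification: at each break x_0, at least two indices attain the minimum of min_i(a_i + i · x_0).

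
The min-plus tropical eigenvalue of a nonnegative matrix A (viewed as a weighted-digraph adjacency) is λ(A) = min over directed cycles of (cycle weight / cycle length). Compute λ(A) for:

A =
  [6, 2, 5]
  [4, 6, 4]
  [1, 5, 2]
λ(A) = 2

Enumerate directed cycles and compute their means (weight / length). Sample:
  cycle 0 → 0: weight = 6, length = 1, mean = 6/1 ≈ 6.000
  cycle 1 → 1: weight = 6, length = 1, mean = 6/1 ≈ 6.000
  cycle 2 → 2: weight = 2, length = 1, mean = 2/1 ≈ 2.000
  cycle 0 → 1 → 0: weight = 6, length = 2, mean = 6/2 ≈ 3.000
  cycle 0 → 2 → 0: weight = 6, length = 2, mean = 6/2 ≈ 3.000
  cycle 1 → 0 → 1: weight = 6, length = 2, mean = 6/2 ≈ 3.000
Minimum mean = 2.000, attained e.g. along the cycle 2 → 2 with weight 2 and length 1. So λ(A) = 2/1 = 2.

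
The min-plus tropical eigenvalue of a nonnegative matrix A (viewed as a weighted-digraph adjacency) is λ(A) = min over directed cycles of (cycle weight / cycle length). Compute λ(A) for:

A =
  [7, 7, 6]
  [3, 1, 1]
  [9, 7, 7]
λ(A) = 1

Enumerate directed cycles and compute their means (weight / length). Sample:
  cycle 0 → 0: weight = 7, length = 1, mean = 7/1 ≈ 7.000
  cycle 1 → 1: weight = 1, length = 1, mean = 1/1 ≈ 1.000
  cycle 2 → 2: weight = 7, length = 1, mean = 7/1 ≈ 7.000
  cycle 0 → 1 → 0: weight = 10, length = 2, mean = 10/2 ≈ 5.000
  cycle 0 → 2 → 0: weight = 15, length = 2, mean = 15/2 ≈ 7.500
  cycle 1 → 0 → 1: weight = 10, length = 2, mean = 10/2 ≈ 5.000
Minimum mean = 1.000, attained e.g. along the cycle 1 → 1 with weight 1 and length 1. So λ(A) = 1/1 = 1.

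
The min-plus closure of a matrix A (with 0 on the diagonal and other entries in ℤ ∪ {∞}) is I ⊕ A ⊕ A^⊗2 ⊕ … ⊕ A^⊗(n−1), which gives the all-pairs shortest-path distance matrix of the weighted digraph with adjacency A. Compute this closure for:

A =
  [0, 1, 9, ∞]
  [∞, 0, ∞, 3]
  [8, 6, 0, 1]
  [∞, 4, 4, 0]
Closure =
  [0, 1, 8, 4]
  [15, 0, 7, 3]
  [8, 5, 0, 1]
  [12, 4, 4, 0]

This is the Floyd-Warshall all-pairs shortest-path computation. For each intermediate vertex k = 0, 1, …, 3, update dist[i][j] ← min(dist[i][j], dist[i][k] + dist[k][j]). The final matrix gives, for each (i, j), the minimum total weight of any directed path from i to j (possibly empty when i = j).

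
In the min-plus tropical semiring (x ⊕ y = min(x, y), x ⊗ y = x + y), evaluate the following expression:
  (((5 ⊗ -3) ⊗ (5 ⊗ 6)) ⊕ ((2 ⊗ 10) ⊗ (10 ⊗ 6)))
(((5 ⊗ -3) ⊗ (5 ⊗ 6)) ⊕ ((2 ⊗ 10) ⊗ (10 ⊗ 6))) = 13

Expand innermost to outermost. Recall ⊕ takes the minimum of its arguments and ⊗ takes their sum. Working out the expression (((5 ⊗ -3) ⊗ (5 ⊗ 6)) ⊕ ((2 ⊗ 10) ⊗ (10 ⊗ 6))) gives 13.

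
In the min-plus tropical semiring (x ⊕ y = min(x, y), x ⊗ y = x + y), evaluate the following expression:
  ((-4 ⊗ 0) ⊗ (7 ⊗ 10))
((-4 ⊗ 0) ⊗ (7 ⊗ 10)) = 13

Expand innermost to outermost. Recall ⊕ takes the minimum of its arguments and ⊗ takes their sum. Working out the expression ((-4 ⊗ 0) ⊗ (7 ⊗ 10)) gives 13.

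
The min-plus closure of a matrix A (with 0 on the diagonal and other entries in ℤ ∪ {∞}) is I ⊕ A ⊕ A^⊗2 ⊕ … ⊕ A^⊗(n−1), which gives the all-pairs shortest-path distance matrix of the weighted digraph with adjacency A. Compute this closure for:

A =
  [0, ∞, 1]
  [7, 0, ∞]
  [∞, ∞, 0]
Closure =
  [0, ∞, 1]
  [7, 0, 8]
  [∞, ∞, 0]

This is the Floyd-Warshall all-pairs shortest-path computation. For each intermediate vertex k = 0, 1, …, 2, update dist[i][j] ← min(dist[i][j], dist[i][k] + dist[k][j]). The final matrix gives, for each (i, j), the minimum total weight of any directed path from i to j (possibly empty when i = j).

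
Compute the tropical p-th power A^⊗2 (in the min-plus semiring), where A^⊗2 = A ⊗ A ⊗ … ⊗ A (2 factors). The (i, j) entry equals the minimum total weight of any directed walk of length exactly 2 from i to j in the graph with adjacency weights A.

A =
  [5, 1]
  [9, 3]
A^⊗2 =
  [10, 4]
  [12, 6]

Each entry (A^⊗2)_ij equals the minimum over all length-2 walks i = v_0 → v_1 → … → v_2 = j of Σ_t A[v_t][v_{t+1}]. For example, for (i, j) = (0, 1) we minimise over 2 possible intermediate vertex sequences; the minimum is 4, attained along the walk 0 → 1 → 1.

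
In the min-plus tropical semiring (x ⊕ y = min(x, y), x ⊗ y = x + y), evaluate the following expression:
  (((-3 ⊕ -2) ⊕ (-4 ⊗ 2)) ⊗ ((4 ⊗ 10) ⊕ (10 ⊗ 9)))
(((-3 ⊕ -2) ⊕ (-4 ⊗ 2)) ⊗ ((4 ⊗ 10) ⊕ (10 ⊗ 9))) = 11

Expand innermost to outermost. Recall ⊕ takes the minimum of its arguments and ⊗ takes their sum. Working out the expression (((-3 ⊕ -2) ⊕ (-4 ⊗ 2)) ⊗ ((4 ⊗ 10) ⊕ (10 ⊗ 9))) gives 11.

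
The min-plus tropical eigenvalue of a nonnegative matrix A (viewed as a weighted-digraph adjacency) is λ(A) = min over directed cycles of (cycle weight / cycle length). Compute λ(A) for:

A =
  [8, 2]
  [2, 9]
λ(A) = 2

Enumerate directed cycles and compute their means (weight / length). Sample:
  cycle 0 → 0: weight = 8, length = 1, mean = 8/1 ≈ 8.000
  cycle 1 → 1: weight = 9, length = 1, mean = 9/1 ≈ 9.000
  cycle 0 → 1 → 0: weight = 4, length = 2, mean = 4/2 ≈ 2.000
  cycle 1 → 0 → 1: weight = 4, length = 2, mean = 4/2 ≈ 2.000
Minimum mean = 2.000, attained e.g. along the cycle 0 → 1 → 0 with weight 4 and length 2. So λ(A) = 4/2 = 2.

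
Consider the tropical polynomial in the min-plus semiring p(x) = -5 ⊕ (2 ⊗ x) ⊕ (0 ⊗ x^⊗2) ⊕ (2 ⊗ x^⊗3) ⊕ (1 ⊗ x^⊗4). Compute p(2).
p(2) = -5

A tropical monomial a ⊗ x^⊗i evaluates to a + i · x. Evaluating each term at x = 2:
  Term 0 contributes -5 + 0 · 2 = -5
  Term 1 contributes 2 + 1 · 2 = 4
  Term 2 contributes 0 + 2 · 2 = 4
  Term 3 contributes 2 + 3 · 2 = 8
  Term 4 contributes 1 + 4 · 2 = 9
p(2) = ⊕ of these = min[-5, 4, 4, 8, 9] = -5.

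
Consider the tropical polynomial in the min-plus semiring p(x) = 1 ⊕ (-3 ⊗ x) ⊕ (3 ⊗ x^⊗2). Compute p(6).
p(6) = 1

A tropical monomial a ⊗ x^⊗i evaluates to a + i · x. Evaluating each term at x = 6:
  Term 0 contributes 1 + 0 · 6 = 1
  Term 1 contributes -3 + 1 · 6 = 3
  Term 2 contributes 3 + 2 · 6 = 15
p(6) = ⊕ of these = min[1, 3, 15] = 1.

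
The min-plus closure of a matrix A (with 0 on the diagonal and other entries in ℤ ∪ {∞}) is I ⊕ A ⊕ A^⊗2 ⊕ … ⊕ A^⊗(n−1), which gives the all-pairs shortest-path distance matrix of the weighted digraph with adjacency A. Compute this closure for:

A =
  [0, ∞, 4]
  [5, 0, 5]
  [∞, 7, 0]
Closure =
  [0, 11, 4]
  [5, 0, 5]
  [12, 7, 0]

This is the Floyd-Warshall all-pairs shortest-path computation. For each intermediate vertex k = 0, 1, …, 2, update dist[i][j] ← min(dist[i][j], dist[i][k] + dist[k][j]). The final matrix gives, for each (i, j), the minimum total weight of any directed path from i to j (possibly empty when i = j).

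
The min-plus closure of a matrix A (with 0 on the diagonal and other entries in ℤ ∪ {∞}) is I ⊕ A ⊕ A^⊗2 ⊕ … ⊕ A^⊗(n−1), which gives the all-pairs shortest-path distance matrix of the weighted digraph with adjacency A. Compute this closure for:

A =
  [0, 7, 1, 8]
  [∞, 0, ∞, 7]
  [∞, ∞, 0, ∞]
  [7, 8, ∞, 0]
Closure =
  [0, 7, 1, 8]
  [14, 0, 15, 7]
  [∞, ∞, 0, ∞]
  [7, 8, 8, 0]

This is the Floyd-Warshall all-pairs shortest-path computation. For each intermediate vertex k = 0, 1, …, 3, update dist[i][j] ← min(dist[i][j], dist[i][k] + dist[k][j]). The final matrix gives, for each (i, j), the minimum total weight of any directed path from i to j (possibly empty when i = j).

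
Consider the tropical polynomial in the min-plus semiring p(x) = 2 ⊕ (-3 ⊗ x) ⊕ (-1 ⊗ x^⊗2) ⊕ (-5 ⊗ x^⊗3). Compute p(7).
p(7) = 2

A tropical monomial a ⊗ x^⊗i evaluates to a + i · x. Evaluating each term at x = 7:
  Term 0 contributes 2 + 0 · 7 = 2
  Term 1 contributes -3 + 1 · 7 = 4
  Term 2 contributes -1 + 2 · 7 = 13
  Term 3 contributes -5 + 3 · 7 = 16
p(7) = ⊕ of these = min[2, 4, 13, 16] = 2.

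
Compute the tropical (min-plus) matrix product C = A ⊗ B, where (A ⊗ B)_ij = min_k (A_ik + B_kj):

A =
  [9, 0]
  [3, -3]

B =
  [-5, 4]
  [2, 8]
A ⊗ B =
  [2, 8]
  [-2, 5]

Apply the min-plus product entry-by-entry:
  C[0][0] = min over k of (A[0][0] + B[0][0] = 9 + -5 = 4, A[0][1] + B[1][0] = 0 + 2 = 2) = 2 (attained at k = 1)
  C[0][1] = min over k of (A[0][0] + B[0][1] = 9 + 4 = 13, A[0][1] + B[1][1] = 0 + 8 = 8) = 8 (attained at k = 1)
  C[1][0] = min over k of (A[1][0] + B[0][0] = 3 + -5 = -2, A[1][1] + B[1][0] = -3 + 2 = -1) = -2 (attained at k = 0)
  C[1][1] = min over k of (A[1][0] + B[0][1] = 3 + 4 = 7, A[1][1] + B[1][1] = -3 + 8 = 5) = 5 (attained at k = 1)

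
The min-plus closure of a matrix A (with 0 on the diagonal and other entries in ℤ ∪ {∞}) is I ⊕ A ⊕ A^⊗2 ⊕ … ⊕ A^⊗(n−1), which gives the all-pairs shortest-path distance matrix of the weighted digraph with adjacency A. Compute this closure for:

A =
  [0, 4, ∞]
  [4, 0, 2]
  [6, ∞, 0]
Closure =
  [0, 4, 6]
  [4, 0, 2]
  [6, 10, 0]

This is the Floyd-Warshall all-pairs shortest-path computation. For each intermediate vertex k = 0, 1, …, 2, update dist[i][j] ← min(dist[i][j], dist[i][k] + dist[k][j]). The final matrix gives, for each (i, j), the minimum total weight of any directed path from i to j (possibly empty when i = j).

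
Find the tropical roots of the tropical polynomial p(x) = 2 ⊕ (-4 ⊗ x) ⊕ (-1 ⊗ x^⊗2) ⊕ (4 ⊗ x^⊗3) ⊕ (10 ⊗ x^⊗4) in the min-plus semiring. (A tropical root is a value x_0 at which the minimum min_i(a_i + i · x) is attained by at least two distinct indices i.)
Roots: {-6, -5, -3, 6}

Each tropical root is a break point of the lower envelope of the lines y = a_i + i · x (there are 5 lines, with slopes 0, 1, ..., 4). Only the lines that attain the minimum somewhere contribute to roots; other lines are dominated. Here the surviving (envelope) indices are i = 4, i = 3, i = 2, i = 1, i = 0.
Intersections between consecutive envelope lines give the roots: for adjacent envelope indices i < j the intersection is x = (a_i − a_j) / (j − i). Reading off the sorted break points: {-6, -5, -3, 6}.
Verification: at each break x_0, at least two indices attain the minimum of min_i(a_i + i · x_0).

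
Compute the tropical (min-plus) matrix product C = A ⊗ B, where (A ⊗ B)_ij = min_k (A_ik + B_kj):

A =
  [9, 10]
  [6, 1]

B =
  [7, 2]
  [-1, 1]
A ⊗ B =
  [9, 11]
  [0, 2]

Apply the min-plus product entry-by-entry:
  C[0][0] = min over k of (A[0][0] + B[0][0] = 9 + 7 = 16, A[0][1] + B[1][0] = 10 + -1 = 9) = 9 (attained at k = 1)
  C[0][1] = min over k of (A[0][0] + B[0][1] = 9 + 2 = 11, A[0][1] + B[1][1] = 10 + 1 = 11) = 11 (attained at k = 0)
  C[1][0] = min over k of (A[1][0] + B[0][0] = 6 + 7 = 13, A[1][1] + B[1][0] = 1 + -1 = 0) = 0 (attained at k = 1)
  C[1][1] = min over k of (A[1][0] + B[0][1] = 6 + 2 = 8, A[1][1] + B[1][1] = 1 + 1 = 2) = 2 (attained at k = 1)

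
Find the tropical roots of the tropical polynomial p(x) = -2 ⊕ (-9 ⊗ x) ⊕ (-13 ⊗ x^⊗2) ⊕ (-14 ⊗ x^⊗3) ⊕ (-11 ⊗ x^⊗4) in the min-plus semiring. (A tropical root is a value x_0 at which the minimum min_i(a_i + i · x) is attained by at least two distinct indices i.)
Roots: {-3, 1, 4, 7}

Each tropical root is a break point of the lower envelope of the lines y = a_i + i · x (there are 5 lines, with slopes 0, 1, ..., 4). Only the lines that attain the minimum somewhere contribute to roots; other lines are dominated. Here the surviving (envelope) indices are i = 4, i = 3, i = 2, i = 1, i = 0.
Intersections between consecutive envelope lines give the roots: for adjacent envelope indices i < j the intersection is x = (a_i − a_j) / (j − i). Reading off the sorted break points: {-3, 1, 4, 7}.
Verification: at each break x_0, at least two indices attain the minimum of min_i(a_i + i · x_0).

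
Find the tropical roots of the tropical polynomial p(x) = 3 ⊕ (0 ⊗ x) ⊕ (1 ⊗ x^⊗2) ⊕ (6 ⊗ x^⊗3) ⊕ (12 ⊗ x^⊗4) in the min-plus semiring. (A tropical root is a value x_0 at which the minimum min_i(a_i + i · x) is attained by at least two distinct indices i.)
Roots: {-6, -5, -1, 3}

Each tropical root is a break point of the lower envelope of the lines y = a_i + i · x (there are 5 lines, with slopes 0, 1, ..., 4). Only the lines that attain the minimum somewhere contribute to roots; other lines are dominated. Here the surviving (envelope) indices are i = 4, i = 3, i = 2, i = 1, i = 0.
Intersections between consecutive envelope lines give the roots: for adjacent envelope indices i < j the intersection is x = (a_i − a_j) / (j − i). Reading off the sorted break points: {-6, -5, -1, 3}.
Verification: at each break x_0, at least two indices attain the minimum of min_i(a_i + i · x_0).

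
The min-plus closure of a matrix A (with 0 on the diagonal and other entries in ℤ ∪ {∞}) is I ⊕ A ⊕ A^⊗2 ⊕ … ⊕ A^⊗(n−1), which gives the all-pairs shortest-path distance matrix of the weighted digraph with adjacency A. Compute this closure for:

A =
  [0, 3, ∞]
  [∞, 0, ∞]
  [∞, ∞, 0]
Closure =
  [0, 3, ∞]
  [∞, 0, ∞]
  [∞, ∞, 0]

This is the Floyd-Warshall all-pairs shortest-path computation. For each intermediate vertex k = 0, 1, …, 2, update dist[i][j] ← min(dist[i][j], dist[i][k] + dist[k][j]). The final matrix gives, for each (i, j), the minimum total weight of any directed path from i to j (possibly empty when i = j).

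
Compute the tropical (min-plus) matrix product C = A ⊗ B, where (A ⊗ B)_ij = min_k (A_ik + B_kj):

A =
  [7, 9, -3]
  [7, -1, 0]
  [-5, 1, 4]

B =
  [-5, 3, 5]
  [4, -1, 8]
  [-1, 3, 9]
A ⊗ B =
  [-4, 0, 6]
  [-1, -2, 7]
  [-10, -2, 0]

Apply the min-plus product entry-by-entry:
  C[0][0] = min over k of (A[0][0] + B[0][0] = 7 + -5 = 2, A[0][1] + B[1][0] = 9 + 4 = 13, A[0][2] + B[2][0] = -3 + -1 = -4) = -4 (attained at k = 2)
  C[0][1] = min over k of (A[0][0] + B[0][1] = 7 + 3 = 10, A[0][1] + B[1][1] = 9 + -1 = 8, A[0][2] + B[2][1] = -3 + 3 = 0) = 0 (attained at k = 2)
  C[0][2] = min over k of (A[0][0] + B[0][2] = 7 + 5 = 12, A[0][1] + B[1][2] = 9 + 8 = 17, A[0][2] + B[2][2] = -3 + 9 = 6) = 6 (attained at k = 2)
  C[1][0] = min over k of (A[1][0] + B[0][0] = 7 + -5 = 2, A[1][1] + B[1][0] = -1 + 4 = 3, A[1][2] + B[2][0] = 0 + -1 = -1) = -1 (attained at k = 2)
  C[1][1] = min over k of (A[1][0] + B[0][1] = 7 + 3 = 10, A[1][1] + B[1][1] = -1 + -1 = -2, A[1][2] + B[2][1] = 0 + 3 = 3) = -2 (attained at k = 1)
  C[1][2] = min over k of (A[1][0] + B[0][2] = 7 + 5 = 12, A[1][1] + B[1][2] = -1 + 8 = 7, A[1][2] + B[2][2] = 0 + 9 = 9) = 7 (attained at k = 1)
  C[2][0] = min over k of (A[2][0] + B[0][0] = -5 + -5 = -10, A[2][1] + B[1][0] = 1 + 4 = 5, A[2][2] + B[2][0] = 4 + -1 = 3) = -10 (attained at k = 0)
  C[2][1] = min over k of (A[2][0] + B[0][1] = -5 + 3 = -2, A[2][1] + B[1][1] = 1 + -1 = 0, A[2][2] + B[2][1] = 4 + 3 = 7) = -2 (attained at k = 0)
  C[2][2] = min over k of (A[2][0] + B[0][2] = -5 + 5 = 0, A[2][1] + B[1][2] = 1 + 8 = 9, A[2][2] + B[2][2] = 4 + 9 = 13) = 0 (attained at k = 0)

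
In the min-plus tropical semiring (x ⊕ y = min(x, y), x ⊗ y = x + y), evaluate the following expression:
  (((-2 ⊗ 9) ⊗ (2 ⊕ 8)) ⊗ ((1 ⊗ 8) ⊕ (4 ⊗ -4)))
(((-2 ⊗ 9) ⊗ (2 ⊕ 8)) ⊗ ((1 ⊗ 8) ⊕ (4 ⊗ -4))) = 9

Expand innermost to outermost. Recall ⊕ takes the minimum of its arguments and ⊗ takes their sum. Working out the expression (((-2 ⊗ 9) ⊗ (2 ⊕ 8)) ⊗ ((1 ⊗ 8) ⊕ (4 ⊗ -4))) gives 9.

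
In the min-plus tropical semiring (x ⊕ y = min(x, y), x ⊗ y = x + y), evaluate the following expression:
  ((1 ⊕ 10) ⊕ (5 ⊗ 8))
((1 ⊕ 10) ⊕ (5 ⊗ 8)) = 1

Expand innermost to outermost. Recall ⊕ takes the minimum of its arguments and ⊗ takes their sum. Working out the expression ((1 ⊕ 10) ⊕ (5 ⊗ 8)) gives 1.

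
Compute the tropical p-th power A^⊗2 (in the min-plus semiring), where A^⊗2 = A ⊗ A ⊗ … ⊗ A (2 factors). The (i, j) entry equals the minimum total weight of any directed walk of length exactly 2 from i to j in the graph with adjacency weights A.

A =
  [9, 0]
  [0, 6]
A^⊗2 =
  [0, 6]
  [6, 0]

Each entry (A^⊗2)_ij equals the minimum over all length-2 walks i = v_0 → v_1 → … → v_2 = j of Σ_t A[v_t][v_{t+1}]. For example, for (i, j) = (0, 1) we minimise over 2 possible intermediate vertex sequences; the minimum is 6, attained along the walk 0 → 1 → 1.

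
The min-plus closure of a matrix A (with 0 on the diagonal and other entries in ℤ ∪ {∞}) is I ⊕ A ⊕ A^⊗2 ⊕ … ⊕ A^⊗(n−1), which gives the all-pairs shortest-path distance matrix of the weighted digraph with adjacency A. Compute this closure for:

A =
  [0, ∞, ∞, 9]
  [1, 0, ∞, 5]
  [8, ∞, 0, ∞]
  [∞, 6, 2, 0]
Closure =
  [0, 15, 11, 9]
  [1, 0, 7, 5]
  [8, 23, 0, 17]
  [7, 6, 2, 0]

This is the Floyd-Warshall all-pairs shortest-path computation. For each intermediate vertex k = 0, 1, …, 3, update dist[i][j] ← min(dist[i][j], dist[i][k] + dist[k][j]). The final matrix gives, for each (i, j), the minimum total weight of any directed path from i to j (possibly empty when i = j).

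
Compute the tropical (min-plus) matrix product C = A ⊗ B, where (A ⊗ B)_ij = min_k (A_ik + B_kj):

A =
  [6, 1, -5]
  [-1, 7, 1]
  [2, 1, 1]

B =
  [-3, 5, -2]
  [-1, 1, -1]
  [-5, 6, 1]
A ⊗ B =
  [-10, 1, -4]
  [-4, 4, -3]
  [-4, 2, 0]

Apply the min-plus product entry-by-entry:
  C[0][0] = min over k of (A[0][0] + B[0][0] = 6 + -3 = 3, A[0][1] + B[1][0] = 1 + -1 = 0, A[0][2] + B[2][0] = -5 + -5 = -10) = -10 (attained at k = 2)
  C[0][1] = min over k of (A[0][0] + B[0][1] = 6 + 5 = 11, A[0][1] + B[1][1] = 1 + 1 = 2, A[0][2] + B[2][1] = -5 + 6 = 1) = 1 (attained at k = 2)
  C[0][2] = min over k of (A[0][0] + B[0][2] = 6 + -2 = 4, A[0][1] + B[1][2] = 1 + -1 = 0, A[0][2] + B[2][2] = -5 + 1 = -4) = -4 (attained at k = 2)
  C[1][0] = min over k of (A[1][0] + B[0][0] = -1 + -3 = -4, A[1][1] + B[1][0] = 7 + -1 = 6, A[1][2] + B[2][0] = 1 + -5 = -4) = -4 (attained at k = 0)
  C[1][1] = min over k of (A[1][0] + B[0][1] = -1 + 5 = 4, A[1][1] + B[1][1] = 7 + 1 = 8, A[1][2] + B[2][1] = 1 + 6 = 7) = 4 (attained at k = 0)
  C[1][2] = min over k of (A[1][0] + B[0][2] = -1 + -2 = -3, A[1][1] + B[1][2] = 7 + -1 = 6, A[1][2] + B[2][2] = 1 + 1 = 2) = -3 (attained at k = 0)
  C[2][0] = min over k of (A[2][0] + B[0][0] = 2 + -3 = -1, A[2][1] + B[1][0] = 1 + -1 = 0, A[2][2] + B[2][0] = 1 + -5 = -4) = -4 (attained at k = 2)
  C[2][1] = min over k of (A[2][0] + B[0][1] = 2 + 5 = 7, A[2][1] + B[1][1] = 1 + 1 = 2, A[2][2] + B[2][1] = 1 + 6 = 7) = 2 (attained at k = 1)
  C[2][2] = min over k of (A[2][0] + B[0][2] = 2 + -2 = 0, A[2][1] + B[1][2] = 1 + -1 = 0, A[2][2] + B[2][2] = 1 + 1 = 2) = 0 (attained at k = 0)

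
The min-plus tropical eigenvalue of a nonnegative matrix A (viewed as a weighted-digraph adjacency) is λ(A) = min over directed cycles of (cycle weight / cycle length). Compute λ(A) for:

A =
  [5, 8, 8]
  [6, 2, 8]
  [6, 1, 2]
λ(A) = 2

Enumerate directed cycles and compute their means (weight / length). Sample:
  cycle 0 → 0: weight = 5, length = 1, mean = 5/1 ≈ 5.000
  cycle 1 → 1: weight = 2, length = 1, mean = 2/1 ≈ 2.000
  cycle 2 → 2: weight = 2, length = 1, mean = 2/1 ≈ 2.000
  cycle 0 → 1 → 0: weight = 14, length = 2, mean = 14/2 ≈ 7.000
  cycle 0 → 2 → 0: weight = 14, length = 2, mean = 14/2 ≈ 7.000
  cycle 1 → 0 → 1: weight = 14, length = 2, mean = 14/2 ≈ 7.000
Minimum mean = 2.000, attained e.g. along the cycle 1 → 1 with weight 2 and length 1. So λ(A) = 2/1 = 2.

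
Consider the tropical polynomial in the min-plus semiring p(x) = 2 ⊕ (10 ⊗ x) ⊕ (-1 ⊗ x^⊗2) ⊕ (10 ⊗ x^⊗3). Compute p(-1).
p(-1) = -3

A tropical monomial a ⊗ x^⊗i evaluates to a + i · x. Evaluating each term at x = -1:
  Term 0 contributes 2 + 0 · -1 = 2
  Term 1 contributes 10 + 1 · -1 = 9
  Term 2 contributes -1 + 2 · -1 = -3
  Term 3 contributes 10 + 3 · -1 = 7
p(-1) = ⊕ of these = min[2, 9, -3, 7] = -3.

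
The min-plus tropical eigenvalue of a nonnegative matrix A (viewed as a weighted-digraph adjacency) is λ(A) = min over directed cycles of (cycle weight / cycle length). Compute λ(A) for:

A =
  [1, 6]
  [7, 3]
λ(A) = 1

Enumerate directed cycles and compute their means (weight / length). Sample:
  cycle 0 → 0: weight = 1, length = 1, mean = 1/1 ≈ 1.000
  cycle 1 → 1: weight = 3, length = 1, mean = 3/1 ≈ 3.000
  cycle 0 → 1 → 0: weight = 13, length = 2, mean = 13/2 ≈ 6.500
  cycle 1 → 0 → 1: weight = 13, length = 2, mean = 13/2 ≈ 6.500
Minimum mean = 1.000, attained e.g. along the cycle 0 → 0 with weight 1 and length 1. So λ(A) = 1/1 = 1.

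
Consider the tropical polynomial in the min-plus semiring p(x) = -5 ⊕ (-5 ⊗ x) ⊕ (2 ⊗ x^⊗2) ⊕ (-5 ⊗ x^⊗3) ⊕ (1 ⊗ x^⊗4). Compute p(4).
p(4) = -5

A tropical monomial a ⊗ x^⊗i evaluates to a + i · x. Evaluating each term at x = 4:
  Term 0 contributes -5 + 0 · 4 = -5
  Term 1 contributes -5 + 1 · 4 = -1
  Term 2 contributes 2 + 2 · 4 = 10
  Term 3 contributes -5 + 3 · 4 = 7
  Term 4 contributes 1 + 4 · 4 = 17
p(4) = ⊕ of these = min[-5, -1, 10, 7, 17] = -5.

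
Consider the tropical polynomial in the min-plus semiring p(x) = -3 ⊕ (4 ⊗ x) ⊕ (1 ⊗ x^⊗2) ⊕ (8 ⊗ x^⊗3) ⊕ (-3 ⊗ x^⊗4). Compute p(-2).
p(-2) = -11

A tropical monomial a ⊗ x^⊗i evaluates to a + i · x. Evaluating each term at x = -2:
  Term 0 contributes -3 + 0 · -2 = -3
  Term 1 contributes 4 + 1 · -2 = 2
  Term 2 contributes 1 + 2 · -2 = -3
  Term 3 contributes 8 + 3 · -2 = 2
  Term 4 contributes -3 + 4 · -2 = -11
p(-2) = ⊕ of these = min[-3, 2, -3, 2, -11] = -11.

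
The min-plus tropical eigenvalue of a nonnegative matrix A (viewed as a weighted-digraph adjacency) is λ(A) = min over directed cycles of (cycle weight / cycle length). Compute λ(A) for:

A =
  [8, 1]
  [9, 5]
λ(A) = 5

Enumerate directed cycles and compute their means (weight / length). Sample:
  cycle 0 → 0: weight = 8, length = 1, mean = 8/1 ≈ 8.000
  cycle 1 → 1: weight = 5, length = 1, mean = 5/1 ≈ 5.000
  cycle 0 → 1 → 0: weight = 10, length = 2, mean = 10/2 ≈ 5.000
  cycle 1 → 0 → 1: weight = 10, length = 2, mean = 10/2 ≈ 5.000
Minimum mean = 5.000, attained e.g. along the cycle 1 → 1 with weight 5 and length 1. So λ(A) = 5/1 = 5.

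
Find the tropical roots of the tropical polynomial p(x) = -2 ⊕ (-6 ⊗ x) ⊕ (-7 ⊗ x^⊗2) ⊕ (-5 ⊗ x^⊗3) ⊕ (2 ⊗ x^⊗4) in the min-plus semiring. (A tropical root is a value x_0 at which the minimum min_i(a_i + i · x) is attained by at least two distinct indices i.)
Roots: {-7, -2, 1, 4}

Each tropical root is a break point of the lower envelope of the lines y = a_i + i · x (there are 5 lines, with slopes 0, 1, ..., 4). Only the lines that attain the minimum somewhere contribute to roots; other lines are dominated. Here the surviving (envelope) indices are i = 4, i = 3, i = 2, i = 1, i = 0.
Intersections between consecutive envelope lines give the roots: for adjacent envelope indices i < j the intersection is x = (a_i − a_j) / (j − i). Reading off the sorted break points: {-7, -2, 1, 4}.
Verification: at each break x_0, at least two indices attain the minimum of min_i(a_i + i · x_0).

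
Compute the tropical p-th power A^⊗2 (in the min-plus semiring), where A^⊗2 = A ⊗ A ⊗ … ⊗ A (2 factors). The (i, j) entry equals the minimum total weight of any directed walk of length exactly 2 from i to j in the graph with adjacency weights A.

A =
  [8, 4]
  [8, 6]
A^⊗2 =
  [12, 10]
  [14, 12]

Each entry (A^⊗2)_ij equals the minimum over all length-2 walks i = v_0 → v_1 → … → v_2 = j of Σ_t A[v_t][v_{t+1}]. For example, for (i, j) = (0, 1) we minimise over 2 possible intermediate vertex sequences; the minimum is 10, attained along the walk 0 → 1 → 1.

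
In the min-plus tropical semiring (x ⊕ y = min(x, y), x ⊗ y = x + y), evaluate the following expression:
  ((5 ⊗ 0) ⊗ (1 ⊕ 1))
((5 ⊗ 0) ⊗ (1 ⊕ 1)) = 6

Expand innermost to outermost. Recall ⊕ takes the minimum of its arguments and ⊗ takes their sum. Working out the expression ((5 ⊗ 0) ⊗ (1 ⊕ 1)) gives 6.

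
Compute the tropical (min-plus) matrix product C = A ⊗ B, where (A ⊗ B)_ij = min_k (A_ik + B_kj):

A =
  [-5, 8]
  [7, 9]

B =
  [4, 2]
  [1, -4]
A ⊗ B =
  [-1, -3]
  [10, 5]

Apply the min-plus product entry-by-entry:
  C[0][0] = min over k of (A[0][0] + B[0][0] = -5 + 4 = -1, A[0][1] + B[1][0] = 8 + 1 = 9) = -1 (attained at k = 0)
  C[0][1] = min over k of (A[0][0] + B[0][1] = -5 + 2 = -3, A[0][1] + B[1][1] = 8 + -4 = 4) = -3 (attained at k = 0)
  C[1][0] = min over k of (A[1][0] + B[0][0] = 7 + 4 = 11, A[1][1] + B[1][0] = 9 + 1 = 10) = 10 (attained at k = 1)
  C[1][1] = min over k of (A[1][0] + B[0][1] = 7 + 2 = 9, A[1][1] + B[1][1] = 9 + -4 = 5) = 5 (attained at k = 1)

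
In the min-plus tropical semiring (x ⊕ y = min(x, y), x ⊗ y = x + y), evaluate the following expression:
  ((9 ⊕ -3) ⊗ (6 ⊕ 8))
((9 ⊕ -3) ⊗ (6 ⊕ 8)) = 3

Expand innermost to outermost. Recall ⊕ takes the minimum of its arguments and ⊗ takes their sum. Working out the expression ((9 ⊕ -3) ⊗ (6 ⊕ 8)) gives 3.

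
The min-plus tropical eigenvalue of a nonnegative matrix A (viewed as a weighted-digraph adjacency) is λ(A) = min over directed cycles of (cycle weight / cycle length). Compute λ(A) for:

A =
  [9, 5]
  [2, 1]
λ(A) = 1

Enumerate directed cycles and compute their means (weight / length). Sample:
  cycle 0 → 0: weight = 9, length = 1, mean = 9/1 ≈ 9.000
  cycle 1 → 1: weight = 1, length = 1, mean = 1/1 ≈ 1.000
  cycle 0 → 1 → 0: weight = 7, length = 2, mean = 7/2 ≈ 3.500
  cycle 1 → 0 → 1: weight = 7, length = 2, mean = 7/2 ≈ 3.500
Minimum mean = 1.000, attained e.g. along the cycle 1 → 1 with weight 1 and length 1. So λ(A) = 1/1 = 1.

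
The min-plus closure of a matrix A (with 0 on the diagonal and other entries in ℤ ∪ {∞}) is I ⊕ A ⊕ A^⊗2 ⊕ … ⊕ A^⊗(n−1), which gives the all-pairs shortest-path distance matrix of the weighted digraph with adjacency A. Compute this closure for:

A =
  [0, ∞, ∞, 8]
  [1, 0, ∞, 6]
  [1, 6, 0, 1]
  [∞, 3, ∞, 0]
Closure =
  [0, 11, ∞, 8]
  [1, 0, ∞, 6]
  [1, 4, 0, 1]
  [4, 3, ∞, 0]

This is the Floyd-Warshall all-pairs shortest-path computation. For each intermediate vertex k = 0, 1, …, 3, update dist[i][j] ← min(dist[i][j], dist[i][k] + dist[k][j]). The final matrix gives, for each (i, j), the minimum total weight of any directed path from i to j (possibly empty when i = j).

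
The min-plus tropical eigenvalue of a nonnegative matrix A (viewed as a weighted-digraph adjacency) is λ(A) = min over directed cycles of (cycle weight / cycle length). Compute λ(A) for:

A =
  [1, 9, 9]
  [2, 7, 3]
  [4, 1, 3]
λ(A) = 1

Enumerate directed cycles and compute their means (weight / length). Sample:
  cycle 0 → 0: weight = 1, length = 1, mean = 1/1 ≈ 1.000
  cycle 1 → 1: weight = 7, length = 1, mean = 7/1 ≈ 7.000
  cycle 2 → 2: weight = 3, length = 1, mean = 3/1 ≈ 3.000
  cycle 0 → 1 → 0: weight = 11, length = 2, mean = 11/2 ≈ 5.500
  cycle 0 → 2 → 0: weight = 13, length = 2, mean = 13/2 ≈ 6.500
  cycle 1 → 0 → 1: weight = 11, length = 2, mean = 11/2 ≈ 5.500
Minimum mean = 1.000, attained e.g. along the cycle 0 → 0 with weight 1 and length 1. So λ(A) = 1/1 = 1.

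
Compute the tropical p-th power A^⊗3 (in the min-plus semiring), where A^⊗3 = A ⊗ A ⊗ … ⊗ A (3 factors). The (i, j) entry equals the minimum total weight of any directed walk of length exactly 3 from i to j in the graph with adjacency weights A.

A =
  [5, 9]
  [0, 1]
A^⊗3 =
  [10, 11]
  [2, 3]

Each entry (A^⊗3)_ij equals the minimum over all length-3 walks i = v_0 → v_1 → … → v_3 = j of Σ_t A[v_t][v_{t+1}]. For example, for (i, j) = (0, 1) we minimise over 4 possible intermediate vertex sequences; the minimum is 11, attained along the walk 0 → 1 → 1 → 1.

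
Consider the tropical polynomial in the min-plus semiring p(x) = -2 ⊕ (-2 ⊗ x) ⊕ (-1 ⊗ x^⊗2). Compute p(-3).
p(-3) = -7

A tropical monomial a ⊗ x^⊗i evaluates to a + i · x. Evaluating each term at x = -3:
  Term 0 contributes -2 + 0 · -3 = -2
  Term 1 contributes -2 + 1 · -3 = -5
  Term 2 contributes -1 + 2 · -3 = -7
p(-3) = ⊕ of these = min[-2, -5, -7] = -7.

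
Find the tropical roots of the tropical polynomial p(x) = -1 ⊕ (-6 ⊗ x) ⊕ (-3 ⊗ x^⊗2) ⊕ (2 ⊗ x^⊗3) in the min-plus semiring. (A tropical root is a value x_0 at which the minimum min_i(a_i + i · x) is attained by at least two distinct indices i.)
Roots: {-5, -3, 5}

Each tropical root is a break point of the lower envelope of the lines y = a_i + i · x (there are 4 lines, with slopes 0, 1, ..., 3). Only the lines that attain the minimum somewhere contribute to roots; other lines are dominated. Here the surviving (envelope) indices are i = 3, i = 2, i = 1, i = 0.
Intersections between consecutive envelope lines give the roots: for adjacent envelope indices i < j the intersection is x = (a_i − a_j) / (j − i). Reading off the sorted break points: {-5, -3, 5}.
Verification: at each break x_0, at least two indices attain the minimum of min_i(a_i + i · x_0).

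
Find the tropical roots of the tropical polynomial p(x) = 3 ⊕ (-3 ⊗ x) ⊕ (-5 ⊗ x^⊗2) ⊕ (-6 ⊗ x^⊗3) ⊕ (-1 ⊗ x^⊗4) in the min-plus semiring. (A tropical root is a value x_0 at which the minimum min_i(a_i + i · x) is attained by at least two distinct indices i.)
Roots: {-5, 1, 2, 6}

Each tropical root is a break point of the lower envelope of the lines y = a_i + i · x (there are 5 lines, with slopes 0, 1, ..., 4). Only the lines that attain the minimum somewhere contribute to roots; other lines are dominated. Here the surviving (envelope) indices are i = 4, i = 3, i = 2, i = 1, i = 0.
Intersections between consecutive envelope lines give the roots: for adjacent envelope indices i < j the intersection is x = (a_i − a_j) / (j − i). Reading off the sorted break points: {-5, 1, 2, 6}.
Verification: at each break x_0, at least two indices attain the minimum of min_i(a_i + i · x_0).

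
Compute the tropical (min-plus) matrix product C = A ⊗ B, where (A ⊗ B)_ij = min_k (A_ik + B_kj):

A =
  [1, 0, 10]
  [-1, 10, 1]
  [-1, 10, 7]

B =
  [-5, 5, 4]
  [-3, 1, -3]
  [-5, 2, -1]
A ⊗ B =
  [-4, 1, -3]
  [-6, 3, 0]
  [-6, 4, 3]

Apply the min-plus product entry-by-entry:
  C[0][0] = min over k of (A[0][0] + B[0][0] = 1 + -5 = -4, A[0][1] + B[1][0] = 0 + -3 = -3, A[0][2] + B[2][0] = 10 + -5 = 5) = -4 (attained at k = 0)
  C[0][1] = min over k of (A[0][0] + B[0][1] = 1 + 5 = 6, A[0][1] + B[1][1] = 0 + 1 = 1, A[0][2] + B[2][1] = 10 + 2 = 12) = 1 (attained at k = 1)
  C[0][2] = min over k of (A[0][0] + B[0][2] = 1 + 4 = 5, A[0][1] + B[1][2] = 0 + -3 = -3, A[0][2] + B[2][2] = 10 + -1 = 9) = -3 (attained at k = 1)
  C[1][0] = min over k of (A[1][0] + B[0][0] = -1 + -5 = -6, A[1][1] + B[1][0] = 10 + -3 = 7, A[1][2] + B[2][0] = 1 + -5 = -4) = -6 (attained at k = 0)
  C[1][1] = min over k of (A[1][0] + B[0][1] = -1 + 5 = 4, A[1][1] + B[1][1] = 10 + 1 = 11, A[1][2] + B[2][1] = 1 + 2 = 3) = 3 (attained at k = 2)
  C[1][2] = min over k of (A[1][0] + B[0][2] = -1 + 4 = 3, A[1][1] + B[1][2] = 10 + -3 = 7, A[1][2] + B[2][2] = 1 + -1 = 0) = 0 (attained at k = 2)
  C[2][0] = min over k of (A[2][0] + B[0][0] = -1 + -5 = -6, A[2][1] + B[1][0] = 10 + -3 = 7, A[2][2] + B[2][0] = 7 + -5 = 2) = -6 (attained at k = 0)
  C[2][1] = min over k of (A[2][0] + B[0][1] = -1 + 5 = 4, A[2][1] + B[1][1] = 10 + 1 = 11, A[2][2] + B[2][1] = 7 + 2 = 9) = 4 (attained at k = 0)
  C[2][2] = min over k of (A[2][0] + B[0][2] = -1 + 4 = 3, A[2][1] + B[1][2] = 10 + -3 = 7, A[2][2] + B[2][2] = 7 + -1 = 6) = 3 (attained at k = 0)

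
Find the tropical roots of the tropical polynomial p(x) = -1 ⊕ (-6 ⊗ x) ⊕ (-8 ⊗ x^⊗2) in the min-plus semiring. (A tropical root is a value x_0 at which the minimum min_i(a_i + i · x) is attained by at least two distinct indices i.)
Roots: {2, 5}

Each tropical root is a break point of the lower envelope of the lines y = a_i + i · x (there are 3 lines, with slopes 0, 1, ..., 2). Only the lines that attain the minimum somewhere contribute to roots; other lines are dominated. Here the surviving (envelope) indices are i = 2, i = 1, i = 0.
Intersections between consecutive envelope lines give the roots: for adjacent envelope indices i < j the intersection is x = (a_i − a_j) / (j − i). Reading off the sorted break points: {2, 5}.
Verification: at each break x_0, at least two indices attain the minimum of min_i(a_i + i · x_0).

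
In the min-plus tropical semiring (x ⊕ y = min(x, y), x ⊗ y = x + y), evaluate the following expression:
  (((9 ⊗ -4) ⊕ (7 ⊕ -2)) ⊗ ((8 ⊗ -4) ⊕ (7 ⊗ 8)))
(((9 ⊗ -4) ⊕ (7 ⊕ -2)) ⊗ ((8 ⊗ -4) ⊕ (7 ⊗ 8))) = 2

Expand innermost to outermost. Recall ⊕ takes the minimum of its arguments and ⊗ takes their sum. Working out the expression (((9 ⊗ -4) ⊕ (7 ⊕ -2)) ⊗ ((8 ⊗ -4) ⊕ (7 ⊗ 8))) gives 2.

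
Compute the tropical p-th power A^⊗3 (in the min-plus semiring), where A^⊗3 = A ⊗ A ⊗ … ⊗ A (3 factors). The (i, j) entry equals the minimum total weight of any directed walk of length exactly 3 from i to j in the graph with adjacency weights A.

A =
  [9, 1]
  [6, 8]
A^⊗3 =
  [15, 8]
  [13, 15]

Each entry (A^⊗3)_ij equals the minimum over all length-3 walks i = v_0 → v_1 → … → v_3 = j of Σ_t A[v_t][v_{t+1}]. For example, for (i, j) = (0, 1) we minimise over 4 possible intermediate vertex sequences; the minimum is 8, attained along the walk 0 → 1 → 0 → 1.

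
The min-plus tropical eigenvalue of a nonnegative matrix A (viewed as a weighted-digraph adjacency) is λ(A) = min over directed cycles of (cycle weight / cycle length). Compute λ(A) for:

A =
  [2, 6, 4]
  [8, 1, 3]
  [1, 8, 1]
λ(A) = 1

Enumerate directed cycles and compute their means (weight / length). Sample:
  cycle 0 → 0: weight = 2, length = 1, mean = 2/1 ≈ 2.000
  cycle 1 → 1: weight = 1, length = 1, mean = 1/1 ≈ 1.000
  cycle 2 → 2: weight = 1, length = 1, mean = 1/1 ≈ 1.000
  cycle 0 → 1 → 0: weight = 14, length = 2, mean = 14/2 ≈ 7.000
  cycle 0 → 2 → 0: weight = 5, length = 2, mean = 5/2 ≈ 2.500
  cycle 1 → 0 → 1: weight = 14, length = 2, mean = 14/2 ≈ 7.000
Minimum mean = 1.000, attained e.g. along the cycle 1 → 1 with weight 1 and length 1. So λ(A) = 1/1 = 1.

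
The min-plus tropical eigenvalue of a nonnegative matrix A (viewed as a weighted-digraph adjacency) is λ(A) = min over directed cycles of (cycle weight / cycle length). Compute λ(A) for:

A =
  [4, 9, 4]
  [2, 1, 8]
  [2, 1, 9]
λ(A) = 1

Enumerate directed cycles and compute their means (weight / length). Sample:
  cycle 0 → 0: weight = 4, length = 1, mean = 4/1 ≈ 4.000
  cycle 1 → 1: weight = 1, length = 1, mean = 1/1 ≈ 1.000
  cycle 2 → 2: weight = 9, length = 1, mean = 9/1 ≈ 9.000
  cycle 0 → 1 → 0: weight = 11, length = 2, mean = 11/2 ≈ 5.500
  cycle 0 → 2 → 0: weight = 6, length = 2, mean = 6/2 ≈ 3.000
  cycle 1 → 0 → 1: weight = 11, length = 2, mean = 11/2 ≈ 5.500
Minimum mean = 1.000, attained e.g. along the cycle 1 → 1 with weight 1 and length 1. So λ(A) = 1/1 = 1.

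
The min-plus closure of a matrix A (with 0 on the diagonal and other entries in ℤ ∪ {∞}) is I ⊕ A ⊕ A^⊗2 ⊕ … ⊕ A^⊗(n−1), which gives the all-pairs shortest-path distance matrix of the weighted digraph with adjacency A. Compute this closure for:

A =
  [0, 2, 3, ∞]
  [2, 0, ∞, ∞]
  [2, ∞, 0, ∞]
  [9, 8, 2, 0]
Closure =
  [0, 2, 3, ∞]
  [2, 0, 5, ∞]
  [2, 4, 0, ∞]
  [4, 6, 2, 0]

This is the Floyd-Warshall all-pairs shortest-path computation. For each intermediate vertex k = 0, 1, …, 3, update dist[i][j] ← min(dist[i][j], dist[i][k] + dist[k][j]). The final matrix gives, for each (i, j), the minimum total weight of any directed path from i to j (possibly empty when i = j).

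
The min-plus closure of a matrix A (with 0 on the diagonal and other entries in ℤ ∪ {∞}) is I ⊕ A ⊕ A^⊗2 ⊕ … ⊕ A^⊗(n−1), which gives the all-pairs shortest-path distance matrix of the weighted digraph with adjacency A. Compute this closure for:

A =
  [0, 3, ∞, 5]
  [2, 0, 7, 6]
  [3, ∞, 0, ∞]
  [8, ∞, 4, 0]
Closure =
  [0, 3, 9, 5]
  [2, 0, 7, 6]
  [3, 6, 0, 8]
  [7, 10, 4, 0]

This is the Floyd-Warshall all-pairs shortest-path computation. For each intermediate vertex k = 0, 1, …, 3, update dist[i][j] ← min(dist[i][j], dist[i][k] + dist[k][j]). The final matrix gives, for each (i, j), the minimum total weight of any directed path from i to j (possibly empty when i = j).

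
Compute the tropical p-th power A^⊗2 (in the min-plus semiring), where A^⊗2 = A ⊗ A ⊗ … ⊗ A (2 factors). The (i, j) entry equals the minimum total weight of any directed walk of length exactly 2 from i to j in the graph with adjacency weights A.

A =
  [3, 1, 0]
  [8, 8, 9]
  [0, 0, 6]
A^⊗2 =
  [0, 0, 3]
  [9, 9, 8]
  [3, 1, 0]

Each entry (A^⊗2)_ij equals the minimum over all length-2 walks i = v_0 → v_1 → … → v_2 = j of Σ_t A[v_t][v_{t+1}]. For example, for (i, j) = (0, 2) we minimise over 3 possible intermediate vertex sequences; the minimum is 3, attained along the walk 0 → 0 → 2.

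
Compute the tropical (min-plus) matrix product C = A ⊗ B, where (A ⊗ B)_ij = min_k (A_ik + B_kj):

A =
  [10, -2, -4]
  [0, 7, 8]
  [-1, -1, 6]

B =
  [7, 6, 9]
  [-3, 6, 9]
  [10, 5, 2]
A ⊗ B =
  [-5, 1, -2]
  [4, 6, 9]
  [-4, 5, 8]

Apply the min-plus product entry-by-entry:
  C[0][0] = min over k of (A[0][0] + B[0][0] = 10 + 7 = 17, A[0][1] + B[1][0] = -2 + -3 = -5, A[0][2] + B[2][0] = -4 + 10 = 6) = -5 (attained at k = 1)
  C[0][1] = min over k of (A[0][0] + B[0][1] = 10 + 6 = 16, A[0][1] + B[1][1] = -2 + 6 = 4, A[0][2] + B[2][1] = -4 + 5 = 1) = 1 (attained at k = 2)
  C[0][2] = min over k of (A[0][0] + B[0][2] = 10 + 9 = 19, A[0][1] + B[1][2] = -2 + 9 = 7, A[0][2] + B[2][2] = -4 + 2 = -2) = -2 (attained at k = 2)
  C[1][0] = min over k of (A[1][0] + B[0][0] = 0 + 7 = 7, A[1][1] + B[1][0] = 7 + -3 = 4, A[1][2] + B[2][0] = 8 + 10 = 18) = 4 (attained at k = 1)
  C[1][1] = min over k of (A[1][0] + B[0][1] = 0 + 6 = 6, A[1][1] + B[1][1] = 7 + 6 = 13, A[1][2] + B[2][1] = 8 + 5 = 13) = 6 (attained at k = 0)
  C[1][2] = min over k of (A[1][0] + B[0][2] = 0 + 9 = 9, A[1][1] + B[1][2] = 7 + 9 = 16, A[1][2] + B[2][2] = 8 + 2 = 10) = 9 (attained at k = 0)
  C[2][0] = min over k of (A[2][0] + B[0][0] = -1 + 7 = 6, A[2][1] + B[1][0] = -1 + -3 = -4, A[2][2] + B[2][0] = 6 + 10 = 16) = -4 (attained at k = 1)
  C[2][1] = min over k of (A[2][0] + B[0][1] = -1 + 6 = 5, A[2][1] + B[1][1] = -1 + 6 = 5, A[2][2] + B[2][1] = 6 + 5 = 11) = 5 (attained at k = 0)
  C[2][2] = min over k of (A[2][0] + B[0][2] = -1 + 9 = 8, A[2][1] + B[1][2] = -1 + 9 = 8, A[2][2] + B[2][2] = 6 + 2 = 8) = 8 (attained at k = 0)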